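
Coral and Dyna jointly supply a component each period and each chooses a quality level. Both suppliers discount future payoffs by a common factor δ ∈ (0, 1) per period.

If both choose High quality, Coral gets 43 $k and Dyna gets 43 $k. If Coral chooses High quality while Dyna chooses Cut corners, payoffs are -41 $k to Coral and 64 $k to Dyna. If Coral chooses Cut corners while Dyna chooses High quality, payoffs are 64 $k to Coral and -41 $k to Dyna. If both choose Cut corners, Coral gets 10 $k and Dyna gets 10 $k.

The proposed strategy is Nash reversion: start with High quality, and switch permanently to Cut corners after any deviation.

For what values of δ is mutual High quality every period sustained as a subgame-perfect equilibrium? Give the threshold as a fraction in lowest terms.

7/18

Under grim trigger the critical discount factor is (T−C)/(T−P) with T = 64, C = 43, P = 10.
δ* = (64−43)/(64−10) = 21/54 = 7/18.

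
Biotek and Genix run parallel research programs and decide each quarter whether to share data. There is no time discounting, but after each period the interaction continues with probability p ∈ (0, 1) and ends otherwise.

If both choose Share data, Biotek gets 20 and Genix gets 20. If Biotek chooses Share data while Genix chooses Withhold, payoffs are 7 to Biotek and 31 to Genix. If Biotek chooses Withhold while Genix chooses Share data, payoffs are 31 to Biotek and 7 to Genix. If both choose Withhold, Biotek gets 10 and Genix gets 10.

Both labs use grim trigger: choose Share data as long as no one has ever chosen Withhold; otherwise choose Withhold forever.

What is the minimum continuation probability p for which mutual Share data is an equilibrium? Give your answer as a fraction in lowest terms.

With no time discounting, the continuation probability p plays the role of the discount factor.
Grim-trigger IC: 20/(1−p) ≥ 31 + 10p/(1−p) ⇒ p ≥ (31−20)/(31−10) = 11/21.

11/21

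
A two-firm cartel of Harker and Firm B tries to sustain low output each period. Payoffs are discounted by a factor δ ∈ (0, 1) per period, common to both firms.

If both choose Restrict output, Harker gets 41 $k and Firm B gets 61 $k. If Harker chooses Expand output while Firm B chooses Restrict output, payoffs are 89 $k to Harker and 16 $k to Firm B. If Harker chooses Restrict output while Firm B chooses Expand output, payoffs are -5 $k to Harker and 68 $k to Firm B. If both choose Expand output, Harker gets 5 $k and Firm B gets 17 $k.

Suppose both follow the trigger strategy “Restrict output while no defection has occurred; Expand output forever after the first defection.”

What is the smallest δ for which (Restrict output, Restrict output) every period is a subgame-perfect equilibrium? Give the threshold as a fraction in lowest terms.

4/7

For Harker: deviation gain 89−41 = 48, per-period punishment loss 41−5 = 36. IC gives δ ≥ 48/84 = 4/7.
For Firm B: gain 7, loss 44 per period, so δ ≥ 7/51.
The tighter constraint is Harker's, so cooperation needs δ ≥ 4/7.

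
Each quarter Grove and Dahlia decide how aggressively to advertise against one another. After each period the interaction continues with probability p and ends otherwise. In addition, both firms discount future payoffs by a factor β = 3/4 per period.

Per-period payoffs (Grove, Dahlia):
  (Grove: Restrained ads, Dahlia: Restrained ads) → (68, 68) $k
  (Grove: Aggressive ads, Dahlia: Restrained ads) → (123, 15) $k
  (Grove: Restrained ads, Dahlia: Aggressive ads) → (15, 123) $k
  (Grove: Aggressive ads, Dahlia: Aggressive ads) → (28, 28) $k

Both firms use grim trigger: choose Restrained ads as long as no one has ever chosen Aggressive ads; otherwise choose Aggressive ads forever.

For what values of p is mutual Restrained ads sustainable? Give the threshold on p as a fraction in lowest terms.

44/57

With continuation probability p and discount β, the effective per-period discount factor is βp.
Grim-trigger IC: βp ≥ (123−68)/(123−28) = 11/19.
So p ≥ (11/19)/(3/4) = 44/57.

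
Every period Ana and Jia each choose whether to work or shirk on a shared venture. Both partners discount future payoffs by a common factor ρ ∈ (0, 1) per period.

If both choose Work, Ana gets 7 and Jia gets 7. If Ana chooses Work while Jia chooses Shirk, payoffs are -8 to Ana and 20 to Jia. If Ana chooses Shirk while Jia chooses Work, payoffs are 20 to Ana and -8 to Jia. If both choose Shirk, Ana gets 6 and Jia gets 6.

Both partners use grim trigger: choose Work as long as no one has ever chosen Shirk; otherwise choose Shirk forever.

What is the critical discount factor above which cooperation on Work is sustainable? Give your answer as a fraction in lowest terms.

13/14

Cooperation forever yields 7 each period: 7/(1−ρ).
Deviating yields 20 once, then 6 forever: 20 + 6ρ/(1−ρ).
No profitable deviation requires 7/(1−ρ) ≥ 20 + 6ρ/(1−ρ).
Multiplying by (1−ρ): 7 ≥ 20(1−ρ) + 6ρ = 20 − 14ρ.
So 14ρ ≥ 13, i.e. ρ ≥ 13/14.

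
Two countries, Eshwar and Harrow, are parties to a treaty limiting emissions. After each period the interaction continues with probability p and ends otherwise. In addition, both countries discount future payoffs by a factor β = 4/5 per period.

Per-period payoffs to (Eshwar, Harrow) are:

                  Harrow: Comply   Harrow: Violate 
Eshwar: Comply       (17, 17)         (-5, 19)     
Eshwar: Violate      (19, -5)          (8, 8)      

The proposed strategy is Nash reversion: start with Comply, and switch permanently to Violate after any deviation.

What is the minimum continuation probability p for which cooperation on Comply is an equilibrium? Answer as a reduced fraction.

5/22

Expected continuation weight on next period's payoff is β·p = 4/5·p, which plays the role of the discount factor.
Cooperation requires 4/5·p ≥ (19−17)/(19−8) = 2/11, hence p ≥ 5/22.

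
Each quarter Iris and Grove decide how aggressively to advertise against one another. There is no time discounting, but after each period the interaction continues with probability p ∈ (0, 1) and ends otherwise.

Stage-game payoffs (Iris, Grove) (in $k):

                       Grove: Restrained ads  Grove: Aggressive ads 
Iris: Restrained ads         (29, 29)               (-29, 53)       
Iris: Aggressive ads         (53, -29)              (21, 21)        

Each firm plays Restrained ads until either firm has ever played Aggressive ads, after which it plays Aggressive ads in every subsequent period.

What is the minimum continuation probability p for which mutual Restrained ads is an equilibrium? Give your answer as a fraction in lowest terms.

3/4

Expected cooperation value is 29 + p·29 + p²·29 + … = 29/(1−p); deviation gives 53 + p·21/(1−p).
29 ≥ 53(1−p) + 21p ⇒ 32p ≥ 24 ⇒ p ≥ 24/32 = 3/4.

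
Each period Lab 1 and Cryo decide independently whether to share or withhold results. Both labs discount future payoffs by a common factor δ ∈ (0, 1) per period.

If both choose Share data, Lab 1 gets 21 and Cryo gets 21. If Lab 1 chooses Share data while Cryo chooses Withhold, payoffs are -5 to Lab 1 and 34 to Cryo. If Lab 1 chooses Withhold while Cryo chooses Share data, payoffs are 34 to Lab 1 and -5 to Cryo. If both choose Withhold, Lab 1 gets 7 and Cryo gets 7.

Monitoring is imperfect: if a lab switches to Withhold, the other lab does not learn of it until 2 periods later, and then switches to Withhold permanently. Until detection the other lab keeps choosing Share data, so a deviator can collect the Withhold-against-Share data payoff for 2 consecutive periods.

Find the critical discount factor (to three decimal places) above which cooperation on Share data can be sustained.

Deviating for the 2 undetected periods gains 34−21 = 13 per period over cooperation, then loses 21−7 = 14 per period forever once punishment starts.
Gain: 13(1 + δ + … + δ^1); loss: 14·δ^2/(1−δ).
No profitable deviation ⇔ 13(1−δ^2) ≤ 14·δ^2, i.e. δ^2 ≥ 13/(13+14) = 13/27.
Hence δ ≥ (13/27)^(1/2) ≈ 0.694.

0.694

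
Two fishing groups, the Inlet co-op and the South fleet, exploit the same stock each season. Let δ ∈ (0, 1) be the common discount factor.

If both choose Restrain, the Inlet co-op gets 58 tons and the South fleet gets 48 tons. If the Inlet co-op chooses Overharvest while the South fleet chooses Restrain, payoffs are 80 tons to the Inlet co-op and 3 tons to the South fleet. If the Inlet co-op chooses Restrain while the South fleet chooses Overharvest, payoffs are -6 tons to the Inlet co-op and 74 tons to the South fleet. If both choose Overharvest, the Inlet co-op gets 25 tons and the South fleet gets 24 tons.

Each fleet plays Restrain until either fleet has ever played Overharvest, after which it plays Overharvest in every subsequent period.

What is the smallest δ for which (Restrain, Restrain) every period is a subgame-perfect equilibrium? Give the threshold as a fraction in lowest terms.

For the Inlet co-op: deviation gain 80−58 = 22, per-period punishment loss 58−25 = 33. IC gives δ ≥ 22/55 = 2/5.
For the South fleet: gain 26, loss 24 per period, so δ ≥ 26/50 = 13/25.
The tighter constraint is the South fleet's, so cooperation needs δ ≥ 13/25.

13/25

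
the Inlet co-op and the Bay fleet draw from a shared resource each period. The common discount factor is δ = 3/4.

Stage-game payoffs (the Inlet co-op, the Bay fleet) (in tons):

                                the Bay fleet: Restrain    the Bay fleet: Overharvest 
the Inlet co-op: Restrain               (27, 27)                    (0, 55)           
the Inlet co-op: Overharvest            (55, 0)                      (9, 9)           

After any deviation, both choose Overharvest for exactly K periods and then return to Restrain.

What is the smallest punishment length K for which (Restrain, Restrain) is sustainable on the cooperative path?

Need Σ_{k=1}^{K} δ^k ≥ (55−27)/(27−9) = 1.5556 at δ = 3/4.
At K = 2 the sum is 1.3125 < 1.5556; at K = 3 it is 1.7344 ≥ 1.5556.
So the minimum punishment length is K = 3.

3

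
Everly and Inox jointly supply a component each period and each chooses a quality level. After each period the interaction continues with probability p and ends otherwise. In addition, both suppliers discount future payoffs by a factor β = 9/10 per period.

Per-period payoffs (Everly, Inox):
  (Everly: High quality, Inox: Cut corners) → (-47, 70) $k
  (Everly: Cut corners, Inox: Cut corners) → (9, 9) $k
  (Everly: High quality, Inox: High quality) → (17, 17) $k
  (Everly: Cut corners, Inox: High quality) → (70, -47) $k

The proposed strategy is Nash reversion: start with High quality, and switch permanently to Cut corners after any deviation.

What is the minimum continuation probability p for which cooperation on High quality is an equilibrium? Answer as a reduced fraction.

With continuation probability p and discount β, the effective per-period discount factor is βp.
Grim-trigger IC: βp ≥ (70−17)/(70−9) = 53/61.
So p ≥ (53/61)/(9/10) = 530/549.

530/549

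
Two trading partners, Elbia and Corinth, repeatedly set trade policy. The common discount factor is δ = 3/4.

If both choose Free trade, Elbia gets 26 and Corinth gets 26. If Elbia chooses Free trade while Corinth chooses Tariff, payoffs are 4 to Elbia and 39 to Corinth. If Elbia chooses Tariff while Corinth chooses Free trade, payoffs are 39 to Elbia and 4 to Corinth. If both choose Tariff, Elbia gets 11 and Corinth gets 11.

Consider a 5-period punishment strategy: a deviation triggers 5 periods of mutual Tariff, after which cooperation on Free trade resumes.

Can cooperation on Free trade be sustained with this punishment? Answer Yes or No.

Comparing payoff streams over the 6 periods until play realigns: cooperate → 26(1+δ+…+δ^5); deviate → 39 + 11(δ+…+δ^5).
Cooperation is sustained iff (26−11)(δ+…+δ^5) ≥ 39−26.
δ+…+δ^5 = 3/4·(1−(3/4)^5)/(1−3/4) = 2.2881, and (39−26)/(26−11) = 0.8667.
2.2881 ≥ 0.8667, so cooperation is sustainable.

Yes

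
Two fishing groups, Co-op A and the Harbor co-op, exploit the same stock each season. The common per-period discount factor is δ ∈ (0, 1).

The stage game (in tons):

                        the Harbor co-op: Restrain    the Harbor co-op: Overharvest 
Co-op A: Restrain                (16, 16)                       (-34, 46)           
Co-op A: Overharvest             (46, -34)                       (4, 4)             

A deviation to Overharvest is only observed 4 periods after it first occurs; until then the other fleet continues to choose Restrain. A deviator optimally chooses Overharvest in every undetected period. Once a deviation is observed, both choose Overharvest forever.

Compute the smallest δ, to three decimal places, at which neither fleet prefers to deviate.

The best deviation is to choose Overharvest for all 4 undetected periods, earning 46 each, then 4 forever once detected.
Deviation value: 46(1−δ^4)/(1−δ) + 4δ^4/(1−δ); cooperation value: 16/(1−δ).
IC: 16 ≥ 46(1−δ^4) + 4δ^4 = 46 − 42δ^4.
So δ^4 ≥ 30/42 = 5/7, giving δ ≥ (5/7)^(1/4) ≈ 0.919.

0.919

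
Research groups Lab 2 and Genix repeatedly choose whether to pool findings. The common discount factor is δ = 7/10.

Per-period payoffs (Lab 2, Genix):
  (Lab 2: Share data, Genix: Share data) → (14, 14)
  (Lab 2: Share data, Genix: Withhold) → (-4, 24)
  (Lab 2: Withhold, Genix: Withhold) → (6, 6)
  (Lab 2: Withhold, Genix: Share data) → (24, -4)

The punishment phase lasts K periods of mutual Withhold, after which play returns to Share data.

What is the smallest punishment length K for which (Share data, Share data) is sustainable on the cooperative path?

3

Need Σ_{k=1}^{K} δ^k ≥ (24−14)/(14−6) = 1.2500 at δ = 7/10.
At K = 2 the sum is 1.1900 < 1.2500; at K = 3 it is 1.5330 ≥ 1.2500.
So the minimum punishment length is K = 3.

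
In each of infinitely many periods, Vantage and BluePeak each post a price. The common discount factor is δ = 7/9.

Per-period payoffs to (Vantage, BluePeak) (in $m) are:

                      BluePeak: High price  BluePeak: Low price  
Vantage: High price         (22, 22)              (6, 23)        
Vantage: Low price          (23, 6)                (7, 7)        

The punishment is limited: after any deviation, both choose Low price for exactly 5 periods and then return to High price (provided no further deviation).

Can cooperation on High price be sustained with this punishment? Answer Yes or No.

Yes

A one-shot deviation gives 23 now, then 7 for 5 periods, then back to 22.
Gain from deviating: (23−22) today; loss: (22−7) in each of the next 5 periods.
No-deviation condition: (22−7)(δ+…+δ^5) ≥ 23−22, i.e. δ+…+δ^5 ≥ 1/15.
At δ = 7/9: δ+…+δ^5 = 2.5038 ≥ 0.0667.
So cooperation is sustainable.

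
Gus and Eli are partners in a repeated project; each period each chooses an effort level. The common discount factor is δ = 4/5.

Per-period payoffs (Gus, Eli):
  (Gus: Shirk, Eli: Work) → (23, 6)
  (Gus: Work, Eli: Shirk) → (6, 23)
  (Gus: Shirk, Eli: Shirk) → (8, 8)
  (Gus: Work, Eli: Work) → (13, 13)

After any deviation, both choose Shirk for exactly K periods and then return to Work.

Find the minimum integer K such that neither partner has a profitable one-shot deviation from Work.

4

No profitable deviation requires (13−8)(δ+…+δ^K) ≥ 23−13, i.e. δ+…+δ^K ≥ 2 ≈ 2.0000.
With δ = 4/5, the partial sums are K=1: 0.8000, K=2: 1.4400, K=3: 1.9520, K=4: 2.3616.
K = 4 is the first length at which the sum reaches 2.0000.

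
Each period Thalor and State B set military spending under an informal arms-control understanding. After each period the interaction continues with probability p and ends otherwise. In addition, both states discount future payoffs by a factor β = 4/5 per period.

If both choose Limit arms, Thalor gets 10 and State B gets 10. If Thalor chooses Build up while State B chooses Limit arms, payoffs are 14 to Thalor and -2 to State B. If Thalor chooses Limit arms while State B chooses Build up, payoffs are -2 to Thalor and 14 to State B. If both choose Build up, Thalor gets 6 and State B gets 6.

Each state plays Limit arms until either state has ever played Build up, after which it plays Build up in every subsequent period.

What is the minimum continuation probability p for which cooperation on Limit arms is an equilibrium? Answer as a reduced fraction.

5/8

Expected continuation weight on next period's payoff is β·p = 4/5·p, which plays the role of the discount factor.
Cooperation requires 4/5·p ≥ (14−10)/(14−6) = 1/2, hence p ≥ 5/8.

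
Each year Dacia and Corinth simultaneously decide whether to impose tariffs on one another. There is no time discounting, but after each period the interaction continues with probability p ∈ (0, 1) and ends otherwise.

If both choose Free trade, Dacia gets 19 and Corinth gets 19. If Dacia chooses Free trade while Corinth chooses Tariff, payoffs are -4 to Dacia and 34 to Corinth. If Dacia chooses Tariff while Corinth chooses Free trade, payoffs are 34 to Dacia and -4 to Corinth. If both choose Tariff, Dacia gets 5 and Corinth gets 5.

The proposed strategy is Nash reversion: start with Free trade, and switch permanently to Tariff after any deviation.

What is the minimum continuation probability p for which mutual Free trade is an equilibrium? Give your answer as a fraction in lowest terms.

15/29

With no time discounting, the continuation probability p plays the role of the discount factor.
Grim-trigger IC: 19/(1−p) ≥ 34 + 5p/(1−p) ⇒ p ≥ (34−19)/(34−5) = 15/29.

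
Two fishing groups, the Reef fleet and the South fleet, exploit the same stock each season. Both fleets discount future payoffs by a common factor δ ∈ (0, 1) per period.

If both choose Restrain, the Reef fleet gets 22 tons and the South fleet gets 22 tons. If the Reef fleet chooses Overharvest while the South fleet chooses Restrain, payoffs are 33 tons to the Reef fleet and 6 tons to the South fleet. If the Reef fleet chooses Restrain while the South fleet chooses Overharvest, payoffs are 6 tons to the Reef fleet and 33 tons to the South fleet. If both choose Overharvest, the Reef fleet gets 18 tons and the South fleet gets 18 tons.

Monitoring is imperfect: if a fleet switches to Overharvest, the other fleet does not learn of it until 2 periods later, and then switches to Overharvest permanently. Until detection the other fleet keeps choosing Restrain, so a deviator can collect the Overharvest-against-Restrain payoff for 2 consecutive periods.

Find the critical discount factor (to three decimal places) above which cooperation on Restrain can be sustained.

0.856

The best deviation is to choose Overharvest for all 2 undetected periods, earning 33 each, then 18 forever once detected.
Deviation value: 33(1−δ^2)/(1−δ) + 18δ^2/(1−δ); cooperation value: 22/(1−δ).
IC: 22 ≥ 33(1−δ^2) + 18δ^2 = 33 − 15δ^2.
So δ^2 ≥ 11/15, giving δ ≥ (11/15)^(1/2) ≈ 0.856.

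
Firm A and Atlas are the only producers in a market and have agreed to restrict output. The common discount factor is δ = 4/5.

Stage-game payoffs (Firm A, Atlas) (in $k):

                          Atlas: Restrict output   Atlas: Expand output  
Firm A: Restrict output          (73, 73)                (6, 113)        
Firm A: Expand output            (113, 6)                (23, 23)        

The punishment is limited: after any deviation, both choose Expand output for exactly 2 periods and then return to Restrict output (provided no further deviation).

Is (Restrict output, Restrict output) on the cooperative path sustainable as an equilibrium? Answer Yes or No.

Yes

IC: δ+…+δ^2 ≥ (113−73)/(73−23) = 4/5.
At δ = 4/5: partial sum = 1.4400 ≥ 0.8000. Cooperation sustainable.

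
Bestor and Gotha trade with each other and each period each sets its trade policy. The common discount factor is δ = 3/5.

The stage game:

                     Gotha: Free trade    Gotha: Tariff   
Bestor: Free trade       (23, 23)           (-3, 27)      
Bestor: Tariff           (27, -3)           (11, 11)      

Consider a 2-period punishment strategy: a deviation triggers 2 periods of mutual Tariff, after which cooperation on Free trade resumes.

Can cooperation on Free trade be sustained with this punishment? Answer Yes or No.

IC: δ+…+δ^2 ≥ (27−23)/(23−11) = 1/3.
At δ = 3/5: partial sum = 0.9600 ≥ 0.3333. Cooperation sustainable.

Yes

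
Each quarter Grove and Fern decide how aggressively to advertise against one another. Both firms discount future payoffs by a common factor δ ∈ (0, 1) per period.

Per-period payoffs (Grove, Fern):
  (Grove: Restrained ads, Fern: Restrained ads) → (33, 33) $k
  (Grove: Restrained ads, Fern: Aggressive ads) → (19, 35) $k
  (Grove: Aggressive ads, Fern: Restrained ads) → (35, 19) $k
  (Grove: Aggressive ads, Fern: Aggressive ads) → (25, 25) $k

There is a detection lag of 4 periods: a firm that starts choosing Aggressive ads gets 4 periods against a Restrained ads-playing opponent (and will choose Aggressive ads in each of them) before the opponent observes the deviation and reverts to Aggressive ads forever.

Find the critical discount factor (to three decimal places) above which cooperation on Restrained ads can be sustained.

The best deviation is to choose Aggressive ads for all 4 undetected periods, earning 35 each, then 25 forever once detected.
Deviation value: 35(1−δ^4)/(1−δ) + 25δ^4/(1−δ); cooperation value: 33/(1−δ).
IC: 33 ≥ 35(1−δ^4) + 25δ^4 = 35 − 10δ^4.
So δ^4 ≥ 2/10 = 1/5, giving δ ≥ (1/5)^(1/4) ≈ 0.669.

0.669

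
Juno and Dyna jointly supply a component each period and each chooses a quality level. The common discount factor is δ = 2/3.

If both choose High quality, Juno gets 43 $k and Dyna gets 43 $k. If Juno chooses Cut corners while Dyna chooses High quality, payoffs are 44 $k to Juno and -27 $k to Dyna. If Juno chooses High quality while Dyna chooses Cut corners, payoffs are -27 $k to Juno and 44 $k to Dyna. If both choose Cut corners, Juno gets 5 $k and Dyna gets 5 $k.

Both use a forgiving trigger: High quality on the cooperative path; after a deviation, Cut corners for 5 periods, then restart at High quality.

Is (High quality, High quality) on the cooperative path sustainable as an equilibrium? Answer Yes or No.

Comparing payoff streams over the 6 periods until play realigns: cooperate → 43(1+δ+…+δ^5); deviate → 44 + 5(δ+…+δ^5).
Cooperation is sustained iff (43−5)(δ+…+δ^5) ≥ 44−43.
δ+…+δ^5 = 2/3·(1−(2/3)^5)/(1−2/3) = 1.7366, and (44−43)/(43−5) = 0.0263.
1.7366 ≥ 0.0263, so cooperation is sustainable.

Yes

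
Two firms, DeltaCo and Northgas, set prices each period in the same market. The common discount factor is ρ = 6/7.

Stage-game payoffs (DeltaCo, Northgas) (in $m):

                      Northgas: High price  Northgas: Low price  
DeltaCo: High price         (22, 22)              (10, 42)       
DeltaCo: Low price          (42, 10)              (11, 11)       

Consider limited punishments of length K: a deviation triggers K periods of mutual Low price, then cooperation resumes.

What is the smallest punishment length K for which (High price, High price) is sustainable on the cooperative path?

3

Need Σ_{k=1}^{K} ρ^k ≥ (42−22)/(22−11) = 1.8182 at ρ = 6/7.
At K = 2 the sum is 1.5918 < 1.8182; at K = 3 it is 2.2216 ≥ 1.8182.
So the minimum punishment length is K = 3.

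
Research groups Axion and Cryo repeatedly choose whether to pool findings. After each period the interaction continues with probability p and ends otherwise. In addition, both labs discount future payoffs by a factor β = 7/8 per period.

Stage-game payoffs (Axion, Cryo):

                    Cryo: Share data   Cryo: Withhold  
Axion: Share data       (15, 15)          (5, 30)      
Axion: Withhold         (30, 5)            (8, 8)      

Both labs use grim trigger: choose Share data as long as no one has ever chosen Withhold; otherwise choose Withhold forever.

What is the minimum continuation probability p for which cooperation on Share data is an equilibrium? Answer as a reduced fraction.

60/77

Expected continuation weight on next period's payoff is β·p = 7/8·p, which plays the role of the discount factor.
Cooperation requires 7/8·p ≥ (30−15)/(30−8) = 15/22, hence p ≥ 60/77.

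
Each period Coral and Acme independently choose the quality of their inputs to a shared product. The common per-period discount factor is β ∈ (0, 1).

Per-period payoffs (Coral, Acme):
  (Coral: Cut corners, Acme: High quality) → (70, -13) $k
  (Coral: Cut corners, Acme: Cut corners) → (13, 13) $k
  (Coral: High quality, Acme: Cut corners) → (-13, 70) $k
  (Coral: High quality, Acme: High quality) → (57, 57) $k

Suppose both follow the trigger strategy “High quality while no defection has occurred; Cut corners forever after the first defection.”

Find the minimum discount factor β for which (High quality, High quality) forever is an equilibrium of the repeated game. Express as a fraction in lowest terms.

One-period gain from deviating is 70 − 57 = 13. The loss is 57 − 13 = 44 in every subsequent period, with present value 44·β/(1−β).
Deviation is unprofitable when 44·β/(1−β) ≥ 13, i.e. β/(1−β) ≥ 13/44.
Equivalently β ≥ 13/(13+44) = 13/57.

13/57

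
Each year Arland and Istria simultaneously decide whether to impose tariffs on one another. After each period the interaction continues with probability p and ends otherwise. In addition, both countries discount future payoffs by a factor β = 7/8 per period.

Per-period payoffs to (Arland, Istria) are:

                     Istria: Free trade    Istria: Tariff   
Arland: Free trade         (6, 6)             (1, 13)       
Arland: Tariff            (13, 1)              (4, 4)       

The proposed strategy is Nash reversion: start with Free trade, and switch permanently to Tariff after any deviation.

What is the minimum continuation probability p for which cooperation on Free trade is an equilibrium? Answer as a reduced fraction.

8/9

Expected continuation weight on next period's payoff is β·p = 7/8·p, which plays the role of the discount factor.
Cooperation requires 7/8·p ≥ (13−6)/(13−4) = 7/9, hence p ≥ 8/9.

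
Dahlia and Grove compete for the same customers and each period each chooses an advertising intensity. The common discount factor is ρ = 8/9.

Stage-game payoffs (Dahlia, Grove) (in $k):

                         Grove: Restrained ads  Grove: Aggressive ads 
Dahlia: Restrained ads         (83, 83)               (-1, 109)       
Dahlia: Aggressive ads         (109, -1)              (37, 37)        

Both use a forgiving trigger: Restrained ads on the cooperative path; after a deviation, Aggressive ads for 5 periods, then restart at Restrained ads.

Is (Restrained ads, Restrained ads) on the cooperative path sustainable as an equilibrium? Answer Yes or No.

Comparing payoff streams over the 6 periods until play realigns: cooperate → 83(1+ρ+…+ρ^5); deviate → 109 + 37(ρ+…+ρ^5).
Cooperation is sustained iff (83−37)(ρ+…+ρ^5) ≥ 109−83.
ρ+…+ρ^5 = 8/9·(1−(8/9)^5)/(1−8/9) = 3.5606, and (109−83)/(83−37) = 0.5652.
3.5606 ≥ 0.5652, so cooperation is sustainable.

Yes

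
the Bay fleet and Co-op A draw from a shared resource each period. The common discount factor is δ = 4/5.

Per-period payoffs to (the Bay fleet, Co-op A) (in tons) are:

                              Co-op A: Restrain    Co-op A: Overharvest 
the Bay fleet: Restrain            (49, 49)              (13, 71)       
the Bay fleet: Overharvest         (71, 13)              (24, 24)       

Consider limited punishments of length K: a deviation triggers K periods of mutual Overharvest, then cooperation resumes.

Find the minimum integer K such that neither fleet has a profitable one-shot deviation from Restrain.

2

IC: δ(1−δ^K)/(1−δ) ≥ (71−49)/(49−24) = 22/25.
With δ = 4/5: need 1 − δ^K ≥ 22/25·(1−4/5)/(4/5), i.e. δ^K ≤ 0.7800.
Since (4/5)^1 = 0.8000 and (4/5)^2 = 0.6400, the smallest such K is 2.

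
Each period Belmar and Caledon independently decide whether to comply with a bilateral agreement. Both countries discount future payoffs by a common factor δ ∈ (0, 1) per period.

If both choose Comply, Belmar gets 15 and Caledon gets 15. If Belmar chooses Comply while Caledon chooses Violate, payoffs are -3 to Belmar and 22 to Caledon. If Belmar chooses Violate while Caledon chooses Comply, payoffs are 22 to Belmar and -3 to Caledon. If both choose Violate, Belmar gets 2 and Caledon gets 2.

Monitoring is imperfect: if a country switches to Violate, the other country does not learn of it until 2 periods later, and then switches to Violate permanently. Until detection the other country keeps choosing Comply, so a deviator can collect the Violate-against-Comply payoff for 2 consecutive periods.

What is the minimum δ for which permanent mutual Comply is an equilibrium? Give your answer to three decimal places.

0.592

Deviating for the 2 undetected periods gains 22−15 = 7 per period over cooperation, then loses 15−2 = 13 per period forever once punishment starts.
Gain: 7(1 + δ + … + δ^1); loss: 13·δ^2/(1−δ).
No profitable deviation ⇔ 7(1−δ^2) ≤ 13·δ^2, i.e. δ^2 ≥ 7/(7+13) = 7/20.
Hence δ ≥ (7/20)^(1/2) ≈ 0.592.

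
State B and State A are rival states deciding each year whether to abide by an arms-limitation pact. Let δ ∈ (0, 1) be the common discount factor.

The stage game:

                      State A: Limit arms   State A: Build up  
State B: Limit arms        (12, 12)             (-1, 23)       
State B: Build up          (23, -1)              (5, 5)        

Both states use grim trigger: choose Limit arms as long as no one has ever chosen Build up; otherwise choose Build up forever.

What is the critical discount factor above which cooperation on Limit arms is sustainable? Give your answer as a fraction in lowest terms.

11/18

One-period gain from deviating is 23 − 12 = 11. The loss is 12 − 5 = 7 in every subsequent period, with present value 7·δ/(1−δ).
Deviation is unprofitable when 7·δ/(1−δ) ≥ 11, i.e. δ/(1−δ) ≥ 11/7.
Equivalently δ ≥ 11/(11+7) = 11/18.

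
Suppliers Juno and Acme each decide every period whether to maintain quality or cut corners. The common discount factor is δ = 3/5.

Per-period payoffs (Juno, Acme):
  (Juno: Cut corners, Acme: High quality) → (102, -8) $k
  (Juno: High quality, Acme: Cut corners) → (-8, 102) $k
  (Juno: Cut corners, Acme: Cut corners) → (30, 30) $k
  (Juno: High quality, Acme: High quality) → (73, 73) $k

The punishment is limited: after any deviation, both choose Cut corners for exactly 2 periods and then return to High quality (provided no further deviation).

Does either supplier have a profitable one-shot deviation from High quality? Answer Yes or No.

IC: δ+…+δ^2 ≥ (102−73)/(73−30) = 29/43.
At δ = 3/5: partial sum = 0.9600 ≥ 0.6744. Cooperation sustainable.

No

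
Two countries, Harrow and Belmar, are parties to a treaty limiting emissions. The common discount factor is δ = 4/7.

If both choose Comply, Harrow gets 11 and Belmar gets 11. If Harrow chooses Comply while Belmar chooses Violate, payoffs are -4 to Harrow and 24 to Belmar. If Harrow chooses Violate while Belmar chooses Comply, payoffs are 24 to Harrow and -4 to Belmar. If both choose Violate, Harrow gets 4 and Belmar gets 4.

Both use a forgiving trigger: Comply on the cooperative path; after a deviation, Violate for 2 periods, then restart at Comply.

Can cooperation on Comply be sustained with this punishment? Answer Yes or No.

A one-shot deviation gives 24 now, then 4 for 2 periods, then back to 11.
Gain from deviating: (24−11) today; loss: (11−4) in each of the next 2 periods.
No-deviation condition: (11−4)(δ+…+δ^2) ≥ 24−11, i.e. δ+…+δ^2 ≥ 13/7.
At δ = 4/7: δ+…+δ^2 = 0.8980 < 1.8571.
So cooperation is not sustainable.

No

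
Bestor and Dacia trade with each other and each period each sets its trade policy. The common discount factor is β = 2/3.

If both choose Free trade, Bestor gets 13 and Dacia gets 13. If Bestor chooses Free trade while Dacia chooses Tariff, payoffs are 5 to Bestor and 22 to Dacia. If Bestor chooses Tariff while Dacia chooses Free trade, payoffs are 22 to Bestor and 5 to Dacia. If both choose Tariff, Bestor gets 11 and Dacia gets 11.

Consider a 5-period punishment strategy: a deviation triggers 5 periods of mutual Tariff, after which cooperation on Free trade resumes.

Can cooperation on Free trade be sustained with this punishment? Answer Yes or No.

A one-shot deviation gives 22 now, then 11 for 5 periods, then back to 13.
Gain from deviating: (22−13) today; loss: (13−11) in each of the next 5 periods.
No-deviation condition: (13−11)(β+…+β^5) ≥ 22−13, i.e. β+…+β^5 ≥ 9/2.
At β = 2/3: β+…+β^5 = 1.7366 < 4.5000.
So cooperation is not sustainable.

No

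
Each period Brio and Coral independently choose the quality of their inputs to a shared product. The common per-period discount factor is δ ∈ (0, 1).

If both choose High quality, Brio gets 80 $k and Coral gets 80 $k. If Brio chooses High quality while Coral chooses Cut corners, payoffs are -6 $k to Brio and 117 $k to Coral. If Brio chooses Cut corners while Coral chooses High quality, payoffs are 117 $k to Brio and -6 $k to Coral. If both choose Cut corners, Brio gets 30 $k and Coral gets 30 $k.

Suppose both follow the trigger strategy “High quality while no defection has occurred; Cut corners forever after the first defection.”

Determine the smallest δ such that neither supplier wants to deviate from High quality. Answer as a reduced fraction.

37/87

Under grim trigger the critical discount factor is (T−C)/(T−P) with T = 117, C = 80, P = 30.
δ* = (117−80)/(117−30) = 37/87.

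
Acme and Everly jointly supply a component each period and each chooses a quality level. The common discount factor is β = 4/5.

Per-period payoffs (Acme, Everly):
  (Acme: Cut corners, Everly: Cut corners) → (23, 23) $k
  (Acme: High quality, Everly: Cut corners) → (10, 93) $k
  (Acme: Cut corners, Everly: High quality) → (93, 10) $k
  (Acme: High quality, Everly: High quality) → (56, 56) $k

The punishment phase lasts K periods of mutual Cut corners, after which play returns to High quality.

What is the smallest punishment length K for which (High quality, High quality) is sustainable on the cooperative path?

2

Need Σ_{k=1}^{K} β^k ≥ (93−56)/(56−23) = 1.1212 at β = 4/5.
At K = 1 the sum is 0.8000 < 1.1212; at K = 2 it is 1.4400 ≥ 1.1212.
So the minimum punishment length is K = 2.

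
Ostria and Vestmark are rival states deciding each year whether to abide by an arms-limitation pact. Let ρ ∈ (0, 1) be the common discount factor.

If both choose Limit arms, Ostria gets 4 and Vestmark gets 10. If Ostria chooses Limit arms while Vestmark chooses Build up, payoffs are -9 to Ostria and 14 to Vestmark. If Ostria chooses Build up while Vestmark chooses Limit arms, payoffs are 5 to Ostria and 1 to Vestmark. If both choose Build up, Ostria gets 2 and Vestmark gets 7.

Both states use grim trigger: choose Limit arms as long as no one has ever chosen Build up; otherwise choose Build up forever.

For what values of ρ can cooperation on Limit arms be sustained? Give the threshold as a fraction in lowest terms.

Ostria's threshold: (5−4)/(5−2) = 1/3.
Vestmark's threshold: (14−10)/(14−7) = 4/7.
1/3 < 4/7, so Vestmark binds and ρ* = 4/7.

4/7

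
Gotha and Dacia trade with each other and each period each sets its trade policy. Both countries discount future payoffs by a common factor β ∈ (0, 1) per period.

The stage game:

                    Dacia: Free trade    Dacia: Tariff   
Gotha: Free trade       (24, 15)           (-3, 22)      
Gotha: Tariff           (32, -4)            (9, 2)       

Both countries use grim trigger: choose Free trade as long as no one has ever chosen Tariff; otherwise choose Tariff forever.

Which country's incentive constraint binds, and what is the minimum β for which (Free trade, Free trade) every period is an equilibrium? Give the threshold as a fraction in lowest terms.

Gotha's threshold: (32−24)/(32−9) = 8/23.
Dacia's threshold: (22−15)/(22−2) = 7/20.
8/23 < 7/20, so Dacia binds and β* = 7/20.

Dacia; β ≥ 7/20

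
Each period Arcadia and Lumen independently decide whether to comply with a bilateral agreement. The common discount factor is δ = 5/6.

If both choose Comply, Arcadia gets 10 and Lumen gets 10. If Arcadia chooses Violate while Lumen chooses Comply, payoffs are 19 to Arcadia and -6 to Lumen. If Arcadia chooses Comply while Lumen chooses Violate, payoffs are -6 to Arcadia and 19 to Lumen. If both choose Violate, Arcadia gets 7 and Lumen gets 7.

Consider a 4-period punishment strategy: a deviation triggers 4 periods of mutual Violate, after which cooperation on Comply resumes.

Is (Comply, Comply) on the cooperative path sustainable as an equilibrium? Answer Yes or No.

No

IC: δ+…+δ^4 ≥ (19−10)/(10−7) = 3.
At δ = 5/6: partial sum = 2.5887 < 3.0000. Cooperation not sustainable.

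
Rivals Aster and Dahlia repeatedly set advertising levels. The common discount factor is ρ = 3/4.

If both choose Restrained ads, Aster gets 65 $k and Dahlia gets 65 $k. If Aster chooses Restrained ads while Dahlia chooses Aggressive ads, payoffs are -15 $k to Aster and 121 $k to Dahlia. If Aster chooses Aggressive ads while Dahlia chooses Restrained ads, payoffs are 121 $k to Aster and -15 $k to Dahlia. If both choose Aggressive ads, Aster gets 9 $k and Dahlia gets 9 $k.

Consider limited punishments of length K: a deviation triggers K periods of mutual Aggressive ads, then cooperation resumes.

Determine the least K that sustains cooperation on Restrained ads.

IC: ρ(1−ρ^K)/(1−ρ) ≥ (121−65)/(65−9) = 1.
With ρ = 3/4: need 1 − ρ^K ≥ 1·(1−3/4)/(3/4), i.e. ρ^K ≤ 0.6667.
Since (3/4)^1 = 0.7500 and (3/4)^2 = 0.5625, the smallest such K is 2.

2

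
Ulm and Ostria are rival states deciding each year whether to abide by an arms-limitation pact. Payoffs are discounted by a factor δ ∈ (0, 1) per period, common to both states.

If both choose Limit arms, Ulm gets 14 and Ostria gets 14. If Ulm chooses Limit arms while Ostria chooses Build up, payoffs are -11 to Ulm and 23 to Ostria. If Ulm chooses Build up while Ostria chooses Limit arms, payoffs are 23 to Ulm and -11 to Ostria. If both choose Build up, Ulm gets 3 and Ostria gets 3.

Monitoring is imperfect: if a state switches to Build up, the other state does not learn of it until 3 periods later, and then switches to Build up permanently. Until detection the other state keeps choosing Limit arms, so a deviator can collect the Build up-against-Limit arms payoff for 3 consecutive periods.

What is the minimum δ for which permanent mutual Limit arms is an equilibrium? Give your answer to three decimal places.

0.766

Deviating for the 3 undetected periods gains 23−14 = 9 per period over cooperation, then loses 14−3 = 11 per period forever once punishment starts.
Gain: 9(1 + δ + … + δ^2); loss: 11·δ^3/(1−δ).
No profitable deviation ⇔ 9(1−δ^3) ≤ 11·δ^3, i.e. δ^3 ≥ 9/(9+11) = 9/20.
Hence δ ≥ (9/20)^(1/3) ≈ 0.766.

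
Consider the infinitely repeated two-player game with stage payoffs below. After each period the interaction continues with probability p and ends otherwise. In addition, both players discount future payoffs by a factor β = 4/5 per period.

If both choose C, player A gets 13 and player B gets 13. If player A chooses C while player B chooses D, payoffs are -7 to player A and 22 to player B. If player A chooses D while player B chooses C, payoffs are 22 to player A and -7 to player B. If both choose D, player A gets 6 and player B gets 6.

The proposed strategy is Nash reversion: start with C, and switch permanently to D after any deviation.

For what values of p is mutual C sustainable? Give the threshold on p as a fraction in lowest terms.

45/64

With continuation probability p and discount β, the effective per-period discount factor is βp.
Grim-trigger IC: βp ≥ (22−13)/(22−6) = 9/16.
So p ≥ (9/16)/(4/5) = 45/64.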